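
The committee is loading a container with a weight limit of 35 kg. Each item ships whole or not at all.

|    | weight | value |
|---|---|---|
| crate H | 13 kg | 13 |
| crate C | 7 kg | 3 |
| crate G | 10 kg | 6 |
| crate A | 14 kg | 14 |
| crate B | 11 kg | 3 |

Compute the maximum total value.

This is an integer program with binary decision variables.
Allowing fractional choices, the relaxed optimum would be about 31.8, but items are indivisible.
crate H + crate C + crate A: weight 13 + 7 + 14 = 34 ≤ 35, value 13 + 3 + 14 = 30.
crate H + crate A: weight 13 + 14 = 27 ≤ 35, value 13 + 14 = 27.
crate C + crate G + crate A: weight 7 + 10 + 14 = 31 ≤ 35, value 3 + 6 + 14 = 23.
Best is crate H, crate C, and crate A with total value 30.

30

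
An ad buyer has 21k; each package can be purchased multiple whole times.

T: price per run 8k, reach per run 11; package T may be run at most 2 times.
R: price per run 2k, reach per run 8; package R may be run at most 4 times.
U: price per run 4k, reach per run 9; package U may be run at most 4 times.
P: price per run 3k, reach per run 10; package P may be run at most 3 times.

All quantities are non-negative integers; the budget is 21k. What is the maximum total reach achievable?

This is a bounded integer knapsack.
Take 4×R, 1×U, and 3×P: price 21 ≤ 21, reach 4·8 + 1·9 + 3·10 = 71.
R has the best ratio (8/2) and is taken to its limit of 4; remaining capacity is filled optimally with the others.

71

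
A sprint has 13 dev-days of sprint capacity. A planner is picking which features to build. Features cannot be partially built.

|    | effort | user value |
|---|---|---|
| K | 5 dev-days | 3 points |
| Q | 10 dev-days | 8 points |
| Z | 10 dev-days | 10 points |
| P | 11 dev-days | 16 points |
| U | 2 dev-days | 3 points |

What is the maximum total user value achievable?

P + U: effort 11 + 2 = 13 ≤ 13, user value 16 + 3 = 19.
P: effort 11 ≤ 13, user value 16.
Z + U: effort 10 + 2 = 12 ≤ 13, user value 10 + 3 = 13.
Best is P and U with total user value 19.

19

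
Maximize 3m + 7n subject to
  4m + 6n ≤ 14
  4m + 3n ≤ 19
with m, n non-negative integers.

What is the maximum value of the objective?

14

Relaxing integrality, the LP optimum is 16.33 at (m,n) = (0, 2.33), which is not an integer point.
(m,n)=(0,2) is feasible, giving 14.
(m,n)=(1,1) is feasible, giving 10.
(m,n)=(0,1) is feasible, giving 7.
No feasible integer point exceeds 14.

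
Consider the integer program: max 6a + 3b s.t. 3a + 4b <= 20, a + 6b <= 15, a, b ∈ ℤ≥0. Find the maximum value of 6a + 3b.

36

The continuous relaxation peaks at (6.67, 0) with value 40.00; rounding to a feasible lattice point costs some objective.
(a,b)=(6,0): 3·6+4·0=18≤20, 1·6+6·0=6≤15, objective 36.
(a,b)=(5,1): 3·5+4·1=19≤20, 1·5+6·1=11≤15, objective 33.
(a,b)=(5,0): 3·5+4·0=15≤20, 1·5+6·0=5≤15, objective 30.
The best lattice point is (6,0), giving 36.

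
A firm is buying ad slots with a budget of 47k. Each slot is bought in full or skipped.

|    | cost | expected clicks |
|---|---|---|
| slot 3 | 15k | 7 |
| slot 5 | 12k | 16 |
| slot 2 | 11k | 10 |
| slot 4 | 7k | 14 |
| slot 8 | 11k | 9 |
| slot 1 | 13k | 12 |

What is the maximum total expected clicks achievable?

Allowing fractional choices, the relaxed optimum would be about 55.3, but ad slots are indivisible.
slot 5 + slot 4 + slot 8 + slot 1: cost 12 + 7 + 11 + 13 = 43 ≤ 47, expected clicks 16 + 14 + 9 + 12 = 51.
slot 5 + slot 2 + slot 4 + slot 1: cost 12 + 11 + 7 + 13 = 43 ≤ 47, expected clicks 16 + 10 + 14 + 12 = 52.
slot 5 + slot 2 + slot 4 + slot 8: cost 12 + 11 + 7 + 11 = 41 ≤ 47, expected clicks 16 + 10 + 14 + 9 = 49.
Best is slot 5, slot 2, slot 4, and slot 1 with total expected clicks 52.

52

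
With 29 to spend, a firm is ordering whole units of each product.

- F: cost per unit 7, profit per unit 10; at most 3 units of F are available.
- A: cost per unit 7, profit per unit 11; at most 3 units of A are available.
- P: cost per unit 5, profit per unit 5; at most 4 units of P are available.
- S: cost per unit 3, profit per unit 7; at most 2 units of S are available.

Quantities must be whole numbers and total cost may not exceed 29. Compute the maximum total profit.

47

S has the best ratio (7/3); taking only S gives at most 2×7 = 14 (stopped by the supply cap of 2).
Mixing does better — 3×A and 2×S: cost 27 ≤ 29, profit 3·11 + 2·7 = 47.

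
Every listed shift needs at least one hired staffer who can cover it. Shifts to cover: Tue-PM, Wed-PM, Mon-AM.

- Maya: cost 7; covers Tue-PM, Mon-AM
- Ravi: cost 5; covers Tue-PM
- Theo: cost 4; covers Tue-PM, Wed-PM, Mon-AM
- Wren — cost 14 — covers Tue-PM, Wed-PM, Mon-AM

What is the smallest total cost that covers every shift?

Theo alone covers Tue-PM, Wed-PM, Mon-AM — every shift.
Total cost: 4.

4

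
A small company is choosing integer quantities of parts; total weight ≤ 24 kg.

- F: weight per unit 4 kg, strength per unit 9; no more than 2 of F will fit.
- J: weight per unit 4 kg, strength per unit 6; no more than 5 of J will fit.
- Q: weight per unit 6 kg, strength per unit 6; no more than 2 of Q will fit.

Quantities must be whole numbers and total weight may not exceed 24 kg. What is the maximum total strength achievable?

42

This is a bounded integer knapsack.
F has the best ratio (9/4); taking only F gives at most 2×9 = 18 (stopped by the supply cap of 2).
Mixing does better — 2×F and 4×J: weight 24 ≤ 24, strength 2·9 + 4·6 = 42.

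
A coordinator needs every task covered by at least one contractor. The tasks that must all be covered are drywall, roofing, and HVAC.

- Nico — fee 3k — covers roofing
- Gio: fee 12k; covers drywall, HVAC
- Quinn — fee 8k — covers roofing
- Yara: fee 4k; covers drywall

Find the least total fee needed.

15

The greedy cost-per-new-task heuristic would pick Nico, Yara, and Gio for 19, but a cheaper cover exists.
Choose Nico and Gio: together they cover drywall, roofing, HVAC — every task.
Total fee: 3 + 12 = 15.
No cover costs less than 15.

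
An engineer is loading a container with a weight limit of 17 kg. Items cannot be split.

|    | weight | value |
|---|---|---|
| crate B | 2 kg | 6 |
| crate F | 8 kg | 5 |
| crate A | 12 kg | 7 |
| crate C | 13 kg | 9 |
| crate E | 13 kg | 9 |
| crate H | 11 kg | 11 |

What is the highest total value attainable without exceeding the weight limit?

17

Allowing fractional choices, the relaxed optimum would be about 19.8, but items are indivisible.
crate B + crate C: weight 2 + 13 = 15 ≤ 17, value 6 + 9 = 15.
crate B + crate E: weight 2 + 13 = 15 ≤ 17, value 6 + 9 = 15.
crate B + crate H: weight 2 + 11 = 13 ≤ 17, value 6 + 11 = 17.
Best is crate B and crate H with total value 17.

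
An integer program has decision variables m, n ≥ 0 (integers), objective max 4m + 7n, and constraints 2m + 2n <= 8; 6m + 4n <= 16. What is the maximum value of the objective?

28

(m,n)=(0,4): 2·0+2·4=8≤8, 6·0+4·4=16≤16, objective 28.
(m,n)=(0,3): 2·0+2·3=6≤8, 6·0+4·3=12≤16, objective 21.
The best lattice point is (0,4), giving 28.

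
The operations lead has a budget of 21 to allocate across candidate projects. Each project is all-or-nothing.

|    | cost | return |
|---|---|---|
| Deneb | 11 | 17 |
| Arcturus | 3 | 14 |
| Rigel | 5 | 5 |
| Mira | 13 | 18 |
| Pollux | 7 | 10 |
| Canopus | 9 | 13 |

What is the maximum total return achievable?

41

This is a 0-1 knapsack instance.
Take Deneb, Arcturus, and Pollux: cost 11 + 3 + 7 = 21 ≤ 21, return 17 + 14 + 10 = 41.
No other feasible combination does better.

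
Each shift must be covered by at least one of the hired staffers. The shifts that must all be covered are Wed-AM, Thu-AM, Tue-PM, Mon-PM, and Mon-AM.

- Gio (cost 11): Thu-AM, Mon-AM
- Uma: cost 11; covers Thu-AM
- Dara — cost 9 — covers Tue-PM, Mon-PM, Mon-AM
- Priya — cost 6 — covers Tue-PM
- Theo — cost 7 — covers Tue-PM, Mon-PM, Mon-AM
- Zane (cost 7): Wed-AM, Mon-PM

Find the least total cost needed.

24

This is an integer covering problem.
Choose Gio, Priya, and Zane: together they cover Wed-AM, Thu-AM, Tue-PM, Mon-PM, Mon-AM — every shift.
Total cost: 11 + 6 + 7 = 24.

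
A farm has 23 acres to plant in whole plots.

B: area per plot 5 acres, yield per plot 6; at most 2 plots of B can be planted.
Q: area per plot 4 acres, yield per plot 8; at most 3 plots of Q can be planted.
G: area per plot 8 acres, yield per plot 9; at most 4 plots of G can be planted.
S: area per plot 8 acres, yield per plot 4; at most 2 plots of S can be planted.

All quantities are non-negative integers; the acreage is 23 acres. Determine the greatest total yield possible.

This is a bounded integer knapsack.
Take 2×B and 3×Q: area 22 ≤ 23, yield 2·6 + 3·8 = 36.
Q has the best ratio (8/4) and is taken to its limit of 3; remaining capacity is filled optimally with the others.

36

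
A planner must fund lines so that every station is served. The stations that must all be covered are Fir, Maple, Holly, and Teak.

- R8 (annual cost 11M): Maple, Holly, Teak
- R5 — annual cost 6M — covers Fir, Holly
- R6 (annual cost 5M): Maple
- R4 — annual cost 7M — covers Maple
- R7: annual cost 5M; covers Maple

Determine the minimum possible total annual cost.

17

Choose R8 and R5: together they cover Fir, Maple, Holly, Teak — every station.
Total annual cost: 11 + 6 = 17.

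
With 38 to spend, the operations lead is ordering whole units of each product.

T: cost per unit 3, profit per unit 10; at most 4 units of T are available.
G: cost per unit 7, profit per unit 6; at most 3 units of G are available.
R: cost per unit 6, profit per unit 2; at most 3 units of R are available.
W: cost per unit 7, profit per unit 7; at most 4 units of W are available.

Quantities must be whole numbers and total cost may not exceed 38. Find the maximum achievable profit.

61

Take 4×T and 3×W: cost 33 ≤ 38, profit 4·10 + 3·7 = 61.
T has the best ratio (10/3) and is taken to its limit of 4; remaining capacity is filled optimally with the others.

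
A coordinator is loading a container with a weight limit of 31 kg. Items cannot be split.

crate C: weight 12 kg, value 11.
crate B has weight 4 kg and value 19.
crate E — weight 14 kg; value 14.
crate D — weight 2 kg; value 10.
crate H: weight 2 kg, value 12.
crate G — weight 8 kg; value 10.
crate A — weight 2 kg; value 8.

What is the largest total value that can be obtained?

70

crate B + crate E + crate D + crate H + crate G: weight 4 + 14 + 2 + 2 + 8 = 30 ≤ 31, value 19 + 14 + 10 + 12 + 10 = 65.
crate C + crate B + crate D + crate H + crate G + crate A: weight 12 + 4 + 2 + 2 + 8 + 2 = 30 ≤ 31, value 11 + 19 + 10 + 12 + 10 + 8 = 70.
Best is crate C, crate B, crate D, crate H, crate G, and crate A with total value 70.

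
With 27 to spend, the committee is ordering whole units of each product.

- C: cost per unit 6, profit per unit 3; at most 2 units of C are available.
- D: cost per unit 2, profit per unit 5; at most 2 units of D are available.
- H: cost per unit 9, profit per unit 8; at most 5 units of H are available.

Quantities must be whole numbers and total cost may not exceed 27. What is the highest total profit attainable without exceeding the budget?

D has the best ratio (5/2); taking only D gives at most 2×5 = 10 (stopped by the supply cap of 2).
Mixing does better — 2×D and 2×H: cost 22 ≤ 27, profit 2·5 + 2·8 = 26.

26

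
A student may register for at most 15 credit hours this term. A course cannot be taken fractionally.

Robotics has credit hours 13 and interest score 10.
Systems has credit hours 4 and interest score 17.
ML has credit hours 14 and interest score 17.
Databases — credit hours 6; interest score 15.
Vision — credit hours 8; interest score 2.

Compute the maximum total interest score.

Allowing fractional choices, the relaxed optimum would be about 38.1, but courses are indivisible.
Systems + Vision: credit hours 4 + 8 = 12 ≤ 15, interest score 17 + 2 = 19.
Systems: credit hours 4 ≤ 15, interest score 17.
Systems + Databases: credit hours 4 + 6 = 10 ≤ 15, interest score 17 + 15 = 32.
Best is Systems and Databases with total interest score 32.

32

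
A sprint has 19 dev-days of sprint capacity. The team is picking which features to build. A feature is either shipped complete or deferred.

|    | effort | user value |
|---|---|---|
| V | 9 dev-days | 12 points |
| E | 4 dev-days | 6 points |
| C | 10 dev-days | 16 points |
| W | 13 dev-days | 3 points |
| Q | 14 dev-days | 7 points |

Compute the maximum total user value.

Allowing fractional choices, the relaxed optimum would be about 28.7, but features are indivisible.
V + C: effort 9 + 10 = 19 ≤ 19, user value 12 + 16 = 28.
E + C: effort 4 + 10 = 14 ≤ 19, user value 6 + 16 = 22.
V + E: effort 9 + 4 = 13 ≤ 19, user value 12 + 6 = 18.
Best is V and C with total user value 28.

28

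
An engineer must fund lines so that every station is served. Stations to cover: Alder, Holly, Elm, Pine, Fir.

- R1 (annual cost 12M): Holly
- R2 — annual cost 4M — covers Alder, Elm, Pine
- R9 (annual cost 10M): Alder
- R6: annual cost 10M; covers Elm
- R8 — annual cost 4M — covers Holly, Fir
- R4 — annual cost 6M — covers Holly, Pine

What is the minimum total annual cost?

8

Choose R2 and R8: together they cover Alder, Holly, Elm, Pine, Fir — every station.
Total annual cost: 4 + 4 = 8.
No cover costs less than 8.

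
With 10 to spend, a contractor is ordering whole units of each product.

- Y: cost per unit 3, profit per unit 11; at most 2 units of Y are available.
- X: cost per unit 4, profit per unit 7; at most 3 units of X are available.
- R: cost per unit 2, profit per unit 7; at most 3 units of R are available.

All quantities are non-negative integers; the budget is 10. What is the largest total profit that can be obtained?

36

Take 2×Y and 2×R: cost 10 ≤ 10, profit 2·11 + 2·7 = 36.
Y has the best ratio (11/3) and is taken to its limit of 2; remaining capacity is filled optimally with the others.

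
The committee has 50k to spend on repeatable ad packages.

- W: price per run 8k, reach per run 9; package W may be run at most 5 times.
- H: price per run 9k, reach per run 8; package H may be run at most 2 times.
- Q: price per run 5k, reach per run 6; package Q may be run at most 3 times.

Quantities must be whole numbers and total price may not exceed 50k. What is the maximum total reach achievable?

This is a bounded integer knapsack.
Q has the best ratio (6/5); taking only Q gives at most 3×6 = 18 (stopped by the supply cap of 3).
Mixing does better — 5×W and 2×Q: price 50 ≤ 50, reach 5·9 + 2·6 = 57.

57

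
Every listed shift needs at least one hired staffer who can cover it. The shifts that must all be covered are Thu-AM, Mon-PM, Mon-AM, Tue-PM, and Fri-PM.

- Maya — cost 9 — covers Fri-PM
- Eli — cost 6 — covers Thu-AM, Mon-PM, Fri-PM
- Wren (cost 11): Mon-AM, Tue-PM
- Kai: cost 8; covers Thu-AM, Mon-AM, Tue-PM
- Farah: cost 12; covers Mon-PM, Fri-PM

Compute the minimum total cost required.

14

This is an integer covering problem.
Choose Eli and Kai: together they cover Thu-AM, Mon-PM, Mon-AM, Tue-PM, Fri-PM — every shift.
Total cost: 6 + 8 = 14.
No cover costs less than 14.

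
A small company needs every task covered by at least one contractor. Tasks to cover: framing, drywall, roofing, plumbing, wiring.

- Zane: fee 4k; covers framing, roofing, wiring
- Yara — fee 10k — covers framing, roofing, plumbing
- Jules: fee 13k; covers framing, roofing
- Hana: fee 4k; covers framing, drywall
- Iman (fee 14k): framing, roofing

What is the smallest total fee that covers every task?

18

Choose Zane, Yara, and Hana: together they cover framing, drywall, roofing, plumbing, wiring — every task.
Total fee: 4 + 10 + 4 = 18.
No cover costs less than 18.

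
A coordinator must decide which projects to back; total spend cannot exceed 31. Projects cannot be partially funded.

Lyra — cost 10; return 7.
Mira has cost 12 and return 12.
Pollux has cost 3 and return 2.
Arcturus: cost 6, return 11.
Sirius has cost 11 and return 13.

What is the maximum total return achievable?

Take Mira, Arcturus, and Sirius: cost 12 + 6 + 11 = 29 ≤ 31, return 12 + 11 + 13 = 36.
No other feasible combination does better.

36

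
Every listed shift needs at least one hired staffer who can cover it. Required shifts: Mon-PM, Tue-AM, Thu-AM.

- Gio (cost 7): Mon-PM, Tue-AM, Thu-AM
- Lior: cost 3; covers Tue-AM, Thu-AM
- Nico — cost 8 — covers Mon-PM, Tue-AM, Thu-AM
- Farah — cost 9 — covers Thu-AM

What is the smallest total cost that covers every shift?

The greedy cost-per-new-shift heuristic would pick Lior and Gio for 10, but a cheaper cover exists.
Gio alone covers Mon-PM, Tue-AM, Thu-AM — every shift.
Total cost: 7.
No cover costs less than 7.

7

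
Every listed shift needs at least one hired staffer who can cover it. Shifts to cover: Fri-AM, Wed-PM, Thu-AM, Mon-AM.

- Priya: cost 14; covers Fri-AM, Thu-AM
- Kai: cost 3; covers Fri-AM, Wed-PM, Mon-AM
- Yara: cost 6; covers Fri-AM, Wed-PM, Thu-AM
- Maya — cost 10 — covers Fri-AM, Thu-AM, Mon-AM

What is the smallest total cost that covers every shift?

Choose Kai and Yara: together they cover Fri-AM, Wed-PM, Thu-AM, Mon-AM — every shift.
Total cost: 3 + 6 = 9.
No cover costs less than 9.

9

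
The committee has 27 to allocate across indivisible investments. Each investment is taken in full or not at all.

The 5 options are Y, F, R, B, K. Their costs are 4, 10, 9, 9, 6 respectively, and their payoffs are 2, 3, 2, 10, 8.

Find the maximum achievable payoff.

Allowing fractional choices, the relaxed optimum would be about 22.4, but investments are indivisible.
F + B + K: cost 10 + 9 + 6 = 25 ≤ 27, payoff 3 + 10 + 8 = 21.
R + B + K: cost 9 + 9 + 6 = 24 ≤ 27, payoff 2 + 10 + 8 = 20.
Y + B + K: cost 4 + 9 + 6 = 19 ≤ 27, payoff 2 + 10 + 8 = 20.
Best is F, B, and K with total payoff 21.

21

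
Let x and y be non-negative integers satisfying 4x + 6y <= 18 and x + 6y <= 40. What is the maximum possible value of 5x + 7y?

22

(x,y)=(3,1) is feasible, giving 22.
(x,y)=(4,0) is feasible, giving 20.
(x,y)=(2,1) is feasible, giving 17.
No feasible integer point exceeds 22.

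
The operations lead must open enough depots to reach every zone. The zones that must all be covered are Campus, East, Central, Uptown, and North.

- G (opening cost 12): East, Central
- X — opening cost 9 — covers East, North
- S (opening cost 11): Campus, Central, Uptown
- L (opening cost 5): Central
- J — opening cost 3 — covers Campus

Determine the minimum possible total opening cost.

20

This is a weighted set-cover instance.
Choose X and S: together they cover Campus, East, Central, Uptown, North — every zone.
Total opening cost: 9 + 11 = 20.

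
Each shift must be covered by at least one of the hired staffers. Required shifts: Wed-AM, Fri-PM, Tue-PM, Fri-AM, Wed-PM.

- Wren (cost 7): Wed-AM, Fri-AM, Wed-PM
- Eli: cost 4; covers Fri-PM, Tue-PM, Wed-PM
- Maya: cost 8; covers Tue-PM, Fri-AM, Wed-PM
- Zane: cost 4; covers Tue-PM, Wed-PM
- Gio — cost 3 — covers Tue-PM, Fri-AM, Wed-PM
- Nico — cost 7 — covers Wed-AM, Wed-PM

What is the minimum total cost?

11

Choose Wren and Eli: together they cover Wed-AM, Fri-PM, Tue-PM, Fri-AM, Wed-PM — every shift.
Total cost: 7 + 4 = 11.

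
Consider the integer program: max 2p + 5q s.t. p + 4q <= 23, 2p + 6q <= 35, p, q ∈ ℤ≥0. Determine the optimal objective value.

Relaxing integrality, the LP optimum is 35.00 at (p,q) = (17.5, 0), which is not an integer point.
(p,q)=(17,0): 1·17+4·0=17≤23, 2·17+6·0=34≤35, objective 34.
(p,q)=(16,0): 1·16+4·0=16≤23, 2·16+6·0=32≤35, objective 32.
Maximum is 34 at (p,q)=(17,0).

34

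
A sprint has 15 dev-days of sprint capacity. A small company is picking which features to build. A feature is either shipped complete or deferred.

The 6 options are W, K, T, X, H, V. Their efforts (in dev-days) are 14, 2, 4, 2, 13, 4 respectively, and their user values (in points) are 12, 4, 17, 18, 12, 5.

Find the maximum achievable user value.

44

Allowing fractional choices, the relaxed optimum would be about 46.8, but features are indivisible.
K + T + X: effort 2 + 4 + 2 = 8 ≤ 15, user value 4 + 17 + 18 = 39.
K + T + X + V: effort 2 + 4 + 2 + 4 = 12 ≤ 15, user value 4 + 17 + 18 + 5 = 44.
T + X + V: effort 4 + 2 + 4 = 10 ≤ 15, user value 17 + 18 + 5 = 40.
Best is K, T, X, and V with total user value 44.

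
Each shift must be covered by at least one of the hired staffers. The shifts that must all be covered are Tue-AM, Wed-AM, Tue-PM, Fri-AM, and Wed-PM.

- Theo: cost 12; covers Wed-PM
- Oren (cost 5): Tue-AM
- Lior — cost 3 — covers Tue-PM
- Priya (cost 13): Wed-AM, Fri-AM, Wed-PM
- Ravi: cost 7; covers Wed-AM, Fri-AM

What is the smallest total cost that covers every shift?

Choose Oren, Lior, and Priya: together they cover Tue-AM, Wed-AM, Tue-PM, Fri-AM, Wed-PM — every shift.
Total cost: 5 + 3 + 13 = 21.

21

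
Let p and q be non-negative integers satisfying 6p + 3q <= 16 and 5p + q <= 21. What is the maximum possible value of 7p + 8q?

The continuous relaxation peaks at (0, 5.33) with value 42.67; rounding to a feasible lattice point costs some objective.
(p,q)=(0,5): 6·0+3·5=15≤16, 5·0+1·5=5≤21, objective 40.
(p,q)=(0,4): 6·0+3·4=12≤16, 5·0+1·4=4≤21, objective 32.
No feasible integer point exceeds 40.

40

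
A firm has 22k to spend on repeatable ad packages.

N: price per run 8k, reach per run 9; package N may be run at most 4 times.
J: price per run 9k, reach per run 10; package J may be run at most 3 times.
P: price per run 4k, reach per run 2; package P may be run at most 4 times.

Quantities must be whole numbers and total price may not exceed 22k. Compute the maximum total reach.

22

N has the best ratio (9/8); taking only N gives at most 2×9 = 18 (stopped by the price limit).
Mixing does better — 2×J and 1×P: price 22 ≤ 22, reach 2·10 + 1·2 = 22.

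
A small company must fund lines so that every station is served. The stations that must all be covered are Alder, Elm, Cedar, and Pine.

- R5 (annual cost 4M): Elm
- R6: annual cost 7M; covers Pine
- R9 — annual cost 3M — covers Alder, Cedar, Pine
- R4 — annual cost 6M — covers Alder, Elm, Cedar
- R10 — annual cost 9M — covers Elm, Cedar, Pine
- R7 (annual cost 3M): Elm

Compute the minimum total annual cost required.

Choose R9 and R7: together they cover Alder, Elm, Cedar, Pine — every station.
Total annual cost: 3 + 3 = 6.
No cover costs less than 6.

6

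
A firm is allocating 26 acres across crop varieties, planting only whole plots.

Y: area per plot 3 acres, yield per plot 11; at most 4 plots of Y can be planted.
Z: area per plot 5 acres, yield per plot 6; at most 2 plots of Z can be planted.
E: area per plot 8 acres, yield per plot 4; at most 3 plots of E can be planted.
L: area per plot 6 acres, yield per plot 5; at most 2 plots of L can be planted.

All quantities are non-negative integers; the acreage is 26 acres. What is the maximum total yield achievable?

56

Y has the best ratio (11/3); taking only Y gives at most 4×11 = 44 (stopped by the supply cap of 4).
Mixing does better — 4×Y and 2×Z: area 22 ≤ 26, yield 4·11 + 2·6 = 56.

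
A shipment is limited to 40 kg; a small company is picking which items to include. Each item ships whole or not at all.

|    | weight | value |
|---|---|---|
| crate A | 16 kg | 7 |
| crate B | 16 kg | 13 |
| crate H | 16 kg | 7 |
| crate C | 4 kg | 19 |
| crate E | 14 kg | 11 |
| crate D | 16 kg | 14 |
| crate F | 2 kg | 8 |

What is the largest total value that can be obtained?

Allowing fractional choices, the relaxed optimum would be about 55.6, but items are indivisible.
crate C + crate E + crate D + crate F: weight 4 + 14 + 16 + 2 = 36 ≤ 40, value 19 + 11 + 14 + 8 = 52.
crate B + crate C + crate D + crate F: weight 16 + 4 + 16 + 2 = 38 ≤ 40, value 13 + 19 + 14 + 8 = 54.
Best is crate B, crate C, crate D, and crate F with total value 54.

54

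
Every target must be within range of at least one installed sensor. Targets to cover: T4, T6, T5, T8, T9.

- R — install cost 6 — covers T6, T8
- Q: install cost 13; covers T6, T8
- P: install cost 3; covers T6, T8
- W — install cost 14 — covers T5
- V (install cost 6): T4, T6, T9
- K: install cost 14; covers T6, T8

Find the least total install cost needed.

Choose P, W, and V: together they cover T4, T6, T5, T8, T9 — every target.
Total install cost: 3 + 14 + 6 = 23.
No cover costs less than 23.

23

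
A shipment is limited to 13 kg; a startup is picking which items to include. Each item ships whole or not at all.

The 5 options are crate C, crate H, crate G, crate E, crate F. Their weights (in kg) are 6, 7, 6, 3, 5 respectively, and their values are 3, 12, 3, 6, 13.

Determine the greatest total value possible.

Take crate H and crate F: weight 7 + 5 = 12 ≤ 13, value 12 + 13 = 25.
No other feasible combination does better.

25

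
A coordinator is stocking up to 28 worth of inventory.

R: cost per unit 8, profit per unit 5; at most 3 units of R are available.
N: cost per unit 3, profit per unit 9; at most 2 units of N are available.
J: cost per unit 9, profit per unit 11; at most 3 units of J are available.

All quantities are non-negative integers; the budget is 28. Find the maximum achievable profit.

This is a bounded integer knapsack.
2×N and 2×J: cost 24 ≤ 28, profit 2·9 + 2·11 = 40.
1×R, 2×N, and 1×J: cost 23 ≤ 28, profit 1·5 + 2·9 + 1·11 = 34.
Best is 40.

40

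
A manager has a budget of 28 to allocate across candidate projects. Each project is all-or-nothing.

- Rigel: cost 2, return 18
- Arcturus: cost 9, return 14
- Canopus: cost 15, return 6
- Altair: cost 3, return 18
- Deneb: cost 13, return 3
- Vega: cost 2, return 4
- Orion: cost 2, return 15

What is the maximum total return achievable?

69

Allowing fractional choices, the relaxed optimum would be about 73.0, but projects are indivisible.
Rigel + Arcturus + Altair + Orion: cost 2 + 9 + 3 + 2 = 16 ≤ 28, return 18 + 14 + 18 + 15 = 65.
Rigel + Canopus + Altair + Vega + Orion: cost 2 + 15 + 3 + 2 + 2 = 24 ≤ 28, return 18 + 6 + 18 + 4 + 15 = 61.
Rigel + Arcturus + Altair + Vega + Orion: cost 2 + 9 + 3 + 2 + 2 = 18 ≤ 28, return 18 + 14 + 18 + 4 + 15 = 69.
Best is Rigel, Arcturus, Altair, Vega, and Orion with total return 69.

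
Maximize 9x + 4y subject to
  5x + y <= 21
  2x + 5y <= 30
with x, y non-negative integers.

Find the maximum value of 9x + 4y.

(x,y)=(3,4): 5·3+1·4=19≤21, 2·3+5·4=26≤30, objective 43.
(x,y)=(3,3): 5·3+1·3=18≤21, 2·3+5·3=21≤30, objective 39.
(x,y)=(2,5): 5·2+1·5=15≤21, 2·2+5·5=29≤30, objective 38.
(x,y)=(2,4): 5·2+1·4=14≤21, 2·2+5·4=24≤30, objective 34.
Maximum is 43 at (x,y)=(3,4).

43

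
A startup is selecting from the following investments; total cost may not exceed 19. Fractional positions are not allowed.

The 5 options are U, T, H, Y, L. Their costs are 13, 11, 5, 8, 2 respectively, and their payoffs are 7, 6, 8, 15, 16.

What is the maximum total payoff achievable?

Take H, Y, and L: cost 5 + 8 + 2 = 15 ≤ 19, payoff 8 + 15 + 16 = 39.
No other feasible combination does better.

39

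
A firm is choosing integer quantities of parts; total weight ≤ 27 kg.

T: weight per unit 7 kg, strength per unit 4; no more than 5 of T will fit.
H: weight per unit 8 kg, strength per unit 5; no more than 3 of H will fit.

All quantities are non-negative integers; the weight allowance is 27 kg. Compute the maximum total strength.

15

1×T and 2×H: weight 23 ≤ 27, strength 1·4 + 2·5 = 14.
3×H: weight 24 ≤ 27, strength 3·5 = 15.
Best is 15.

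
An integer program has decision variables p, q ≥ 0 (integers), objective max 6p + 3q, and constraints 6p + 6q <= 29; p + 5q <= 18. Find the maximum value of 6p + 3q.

The continuous relaxation peaks at (4.83, 0) with value 29.00; rounding to a feasible lattice point costs some objective.
(p,q)=(4,0): 6·4+6·0=24≤29, 1·4+5·0=4≤18, objective 24.
(p,q)=(3,1): 6·3+6·1=24≤29, 1·3+5·1=8≤18, objective 21.
(p,q)=(3,0): 6·3+6·0=18≤29, 1·3+5·0=3≤18, objective 18.
The best lattice point is (4,0), giving 24.

24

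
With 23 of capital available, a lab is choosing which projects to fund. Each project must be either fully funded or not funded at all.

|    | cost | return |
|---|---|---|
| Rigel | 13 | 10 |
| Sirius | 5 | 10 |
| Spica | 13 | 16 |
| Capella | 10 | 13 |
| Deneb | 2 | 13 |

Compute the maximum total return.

39

This is an integer program with binary decision variables.
Take Sirius, Spica, and Deneb: cost 5 + 13 + 2 = 20 ≤ 23, return 10 + 16 + 13 = 39.
No other feasible combination does better.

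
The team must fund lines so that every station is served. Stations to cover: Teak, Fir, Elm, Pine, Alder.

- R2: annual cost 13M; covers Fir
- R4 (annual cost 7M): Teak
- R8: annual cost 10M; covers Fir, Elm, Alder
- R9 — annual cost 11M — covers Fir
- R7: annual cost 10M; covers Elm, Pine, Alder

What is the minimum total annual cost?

Choose R4, R8, and R7: together they cover Teak, Fir, Elm, Pine, Alder — every station.
Total annual cost: 7 + 10 + 10 = 27.

27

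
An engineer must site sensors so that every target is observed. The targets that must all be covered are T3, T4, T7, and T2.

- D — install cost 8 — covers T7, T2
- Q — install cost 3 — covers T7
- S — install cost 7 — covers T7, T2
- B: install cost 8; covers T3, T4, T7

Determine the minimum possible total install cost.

Choose S and B: together they cover T3, T4, T7, T2 — every target.
Total install cost: 7 + 8 = 15.
No cover costs less than 15.

15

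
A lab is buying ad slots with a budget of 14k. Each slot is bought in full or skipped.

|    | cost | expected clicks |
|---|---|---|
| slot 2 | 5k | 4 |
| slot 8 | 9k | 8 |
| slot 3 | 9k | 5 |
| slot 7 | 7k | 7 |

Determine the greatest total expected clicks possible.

slot 2 + slot 8: cost 5 + 9 = 14 ≤ 14, expected clicks 4 + 8 = 12.
slot 2 + slot 7: cost 5 + 7 = 12 ≤ 14, expected clicks 4 + 7 = 11.
Best is slot 2 and slot 8 with total expected clicks 12.

12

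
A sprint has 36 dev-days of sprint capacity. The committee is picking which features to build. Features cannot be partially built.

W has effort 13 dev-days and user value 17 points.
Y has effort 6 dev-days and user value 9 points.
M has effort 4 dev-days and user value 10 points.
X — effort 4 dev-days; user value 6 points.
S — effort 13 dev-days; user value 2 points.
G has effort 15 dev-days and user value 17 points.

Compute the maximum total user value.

This is a 0-1 knapsack instance.
Take W, M, X, and G: effort 13 + 4 + 4 + 15 = 36 ≤ 36, user value 17 + 10 + 6 + 17 = 50.
No other feasible combination does better.

50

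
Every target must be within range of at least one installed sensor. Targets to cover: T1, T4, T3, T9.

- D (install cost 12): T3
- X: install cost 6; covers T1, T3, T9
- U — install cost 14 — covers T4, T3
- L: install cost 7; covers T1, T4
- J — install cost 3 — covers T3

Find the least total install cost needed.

13

Choose X and L: together they cover T1, T4, T3, T9 — every target.
Total install cost: 6 + 7 = 13.
No cover costs less than 13.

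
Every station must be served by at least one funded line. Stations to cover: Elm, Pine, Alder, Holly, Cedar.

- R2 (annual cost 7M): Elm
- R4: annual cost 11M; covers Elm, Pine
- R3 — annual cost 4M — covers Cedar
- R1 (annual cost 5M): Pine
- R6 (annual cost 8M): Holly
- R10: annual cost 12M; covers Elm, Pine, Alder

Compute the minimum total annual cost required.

Choose R3, R6, and R10: together they cover Elm, Pine, Alder, Holly, Cedar — every station.
Total annual cost: 4 + 8 + 12 = 24.
No cover costs less than 24.

24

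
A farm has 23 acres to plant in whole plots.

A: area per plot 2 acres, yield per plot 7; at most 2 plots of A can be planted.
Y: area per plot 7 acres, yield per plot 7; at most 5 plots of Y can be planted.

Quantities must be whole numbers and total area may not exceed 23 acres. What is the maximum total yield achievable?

28

This is a bounded integer knapsack.
A has the best ratio (7/2); taking only A gives at most 2×7 = 14 (stopped by the supply cap of 2).
Mixing does better — 1×A and 3×Y: area 23 ≤ 23, yield 1·7 + 3·7 = 28.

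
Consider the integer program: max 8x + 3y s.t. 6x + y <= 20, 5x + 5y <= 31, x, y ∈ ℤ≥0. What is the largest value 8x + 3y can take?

The continuous relaxation peaks at (2.76, 3.44) with value 32.40; rounding to a feasible lattice point costs some objective.
(x,y)=(3,2): 6·3+1·2=20≤20, 5·3+5·2=25≤31, objective 30.
(x,y)=(2,4): 6·2+1·4=16≤20, 5·2+5·4=30≤31, objective 28.
(x,y)=(3,1): 6·3+1·1=19≤20, 5·3+5·1=20≤31, objective 27.
The best lattice point is (3,2), giving 30.

30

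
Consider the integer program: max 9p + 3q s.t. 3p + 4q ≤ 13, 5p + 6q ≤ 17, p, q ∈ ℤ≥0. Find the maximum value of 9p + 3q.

Relaxing integrality, the LP optimum is 30.60 at (p,q) = (3.4, 0), which is not an integer point.
(p,q)=(3,0): 3·3+4·0=9≤13, 5·3+6·0=15≤17, objective 27.
(p,q)=(2,1): 3·2+4·1=10≤13, 5·2+6·1=16≤17, objective 21.
(p,q)=(2,0): 3·2+4·0=6≤13, 5·2+6·0=10≤17, objective 18.
No feasible integer point exceeds 27.

27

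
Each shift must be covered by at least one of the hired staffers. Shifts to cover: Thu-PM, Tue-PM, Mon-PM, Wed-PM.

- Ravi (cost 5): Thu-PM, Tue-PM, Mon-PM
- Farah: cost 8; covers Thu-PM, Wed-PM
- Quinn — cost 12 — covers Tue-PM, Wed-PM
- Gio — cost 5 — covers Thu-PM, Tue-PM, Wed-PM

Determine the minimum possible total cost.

Choose Ravi and Gio: together they cover Thu-PM, Tue-PM, Mon-PM, Wed-PM — every shift.
Total cost: 5 + 5 = 10.

10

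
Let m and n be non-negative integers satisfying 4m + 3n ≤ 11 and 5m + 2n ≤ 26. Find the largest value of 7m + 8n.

24

Relaxing integrality, the LP optimum is 29.33 at (m,n) = (0, 3.67), which is not an integer point.
(m,n)=(0,3): 4·0+3·3=9≤11, 5·0+2·3=6≤26, objective 24.
(m,n)=(1,2): 4·1+3·2=10≤11, 5·1+2·2=9≤26, objective 23.
No feasible integer point exceeds 24.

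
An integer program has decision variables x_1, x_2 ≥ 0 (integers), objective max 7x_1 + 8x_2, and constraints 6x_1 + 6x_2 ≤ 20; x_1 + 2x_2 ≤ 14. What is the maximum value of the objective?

(x_1,x_2)=(0,3) is feasible, giving 24.
(x_1,x_2)=(1,2) is feasible, giving 23.
Maximum is 24 at (x_1,x_2)=(0,3).

24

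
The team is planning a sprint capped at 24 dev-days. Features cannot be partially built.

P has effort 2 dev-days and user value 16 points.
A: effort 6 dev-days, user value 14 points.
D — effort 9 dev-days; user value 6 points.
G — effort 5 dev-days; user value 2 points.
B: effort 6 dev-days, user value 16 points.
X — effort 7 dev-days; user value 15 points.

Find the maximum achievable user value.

Take P, A, B, and X: effort 2 + 6 + 6 + 7 = 21 ≤ 24, user value 16 + 14 + 16 + 15 = 61.
No other feasible combination does better.

61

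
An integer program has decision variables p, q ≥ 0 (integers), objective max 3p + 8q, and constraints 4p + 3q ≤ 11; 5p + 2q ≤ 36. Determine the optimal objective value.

24

Relaxing integrality, the LP optimum is 29.33 at (p,q) = (0, 3.67), which is not an integer point.
(p,q)=(0,3): 4·0+3·3=9≤11, 5·0+2·3=6≤36, objective 24.
(p,q)=(1,2): 4·1+3·2=10≤11, 5·1+2·2=9≤36, objective 19.
(p,q)=(0,2): 4·0+3·2=6≤11, 5·0+2·2=4≤36, objective 16.
The best lattice point is (0,3), giving 24.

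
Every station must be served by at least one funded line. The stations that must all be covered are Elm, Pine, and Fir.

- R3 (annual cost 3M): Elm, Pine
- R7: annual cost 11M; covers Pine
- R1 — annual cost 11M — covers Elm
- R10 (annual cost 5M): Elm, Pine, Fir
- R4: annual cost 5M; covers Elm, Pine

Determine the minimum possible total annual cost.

R10 alone covers Elm, Pine, Fir — every station.
Total annual cost: 5.

5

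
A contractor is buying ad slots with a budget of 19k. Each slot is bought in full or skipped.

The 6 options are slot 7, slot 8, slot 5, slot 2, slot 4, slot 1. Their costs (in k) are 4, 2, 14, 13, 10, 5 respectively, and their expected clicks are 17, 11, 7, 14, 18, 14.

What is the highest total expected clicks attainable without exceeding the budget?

49

Treat it as a binary knapsack problem.
slot 7 + slot 4 + slot 1: cost 4 + 10 + 5 = 19 ≤ 19, expected clicks 17 + 18 + 14 = 49.
slot 7 + slot 8 + slot 4: cost 4 + 2 + 10 = 16 ≤ 19, expected clicks 17 + 11 + 18 = 46.
Best is slot 7, slot 4, and slot 1 with total expected clicks 49.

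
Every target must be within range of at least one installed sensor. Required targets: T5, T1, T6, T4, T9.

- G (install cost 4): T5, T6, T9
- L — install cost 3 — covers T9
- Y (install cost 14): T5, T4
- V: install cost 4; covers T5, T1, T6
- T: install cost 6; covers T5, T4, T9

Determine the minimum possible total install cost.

10

This is an integer covering problem.
The greedy cost-per-new-target heuristic would pick G, V, and T for 14, but a cheaper cover exists.
Choose V and T: together they cover T5, T1, T6, T4, T9 — every target.
Total install cost: 4 + 6 = 10.
No cover costs less than 10.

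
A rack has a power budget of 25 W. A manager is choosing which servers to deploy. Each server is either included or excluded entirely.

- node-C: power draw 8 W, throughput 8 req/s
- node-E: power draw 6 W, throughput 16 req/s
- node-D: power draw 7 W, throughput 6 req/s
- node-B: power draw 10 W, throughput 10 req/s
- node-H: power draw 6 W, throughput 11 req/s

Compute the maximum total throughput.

37

node-E + node-B + node-H: power draw 6 + 10 + 6 = 22 ≤ 25, throughput 16 + 10 + 11 = 37.
node-C + node-E + node-H: power draw 8 + 6 + 6 = 20 ≤ 25, throughput 8 + 16 + 11 = 35.
Best is node-E, node-B, and node-H with total throughput 37.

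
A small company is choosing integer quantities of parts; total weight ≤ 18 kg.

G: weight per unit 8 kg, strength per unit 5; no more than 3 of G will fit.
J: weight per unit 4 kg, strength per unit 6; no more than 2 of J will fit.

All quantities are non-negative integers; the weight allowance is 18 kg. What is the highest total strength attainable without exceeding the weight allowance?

Take 1×G and 2×J: weight 16 ≤ 18, strength 1·5 + 2·6 = 17.
J has the best ratio (6/4) and is taken to its limit of 2; remaining capacity is filled optimally with the others.

17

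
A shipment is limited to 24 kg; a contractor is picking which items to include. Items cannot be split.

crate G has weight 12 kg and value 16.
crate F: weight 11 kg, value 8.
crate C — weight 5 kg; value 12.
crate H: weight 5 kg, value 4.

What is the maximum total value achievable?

32

Allowing fractional choices, the relaxed optimum would be about 33.5, but items are indivisible.
crate G + crate C + crate H: weight 12 + 5 + 5 = 22 ≤ 24, value 16 + 12 + 4 = 32.
crate F + crate C + crate H: weight 11 + 5 + 5 = 21 ≤ 24, value 8 + 12 + 4 = 24.
crate G + crate C: weight 12 + 5 = 17 ≤ 24, value 16 + 12 = 28.
Best is crate G, crate C, and crate H with total value 32.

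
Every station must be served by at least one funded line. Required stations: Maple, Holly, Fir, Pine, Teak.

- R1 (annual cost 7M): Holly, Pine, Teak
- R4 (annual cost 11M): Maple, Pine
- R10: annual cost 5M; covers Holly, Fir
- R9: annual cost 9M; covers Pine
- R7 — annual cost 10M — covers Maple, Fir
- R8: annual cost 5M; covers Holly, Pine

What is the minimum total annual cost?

17

This is an integer covering problem.
Choose R1 and R7: together they cover Maple, Holly, Fir, Pine, Teak — every station.
Total annual cost: 7 + 10 = 17.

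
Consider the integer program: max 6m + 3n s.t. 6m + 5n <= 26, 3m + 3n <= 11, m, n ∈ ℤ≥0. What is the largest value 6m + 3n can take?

18

Relaxing integrality, the LP optimum is 22.00 at (m,n) = (3.67, 0), which is not an integer point.
(m,n)=(3,0) is feasible, giving 18.
(m,n)=(2,1) is feasible, giving 15.
Maximum is 18 at (m,n)=(3,0).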